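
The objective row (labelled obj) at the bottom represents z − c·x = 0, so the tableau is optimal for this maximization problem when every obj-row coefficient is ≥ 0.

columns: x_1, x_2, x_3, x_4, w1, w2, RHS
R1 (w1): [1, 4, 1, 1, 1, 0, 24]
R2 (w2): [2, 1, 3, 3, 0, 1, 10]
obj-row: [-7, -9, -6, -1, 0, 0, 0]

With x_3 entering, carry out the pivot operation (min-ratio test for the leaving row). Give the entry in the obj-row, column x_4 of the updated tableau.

Ratio test on column x_3 — row 1: 24/1 = 24; row 2: 10/3 = 10/3. Minimum is 10/3 at row 2 (w2 leaves); pivot element 3.
Divide row 2 by 3; eliminate column x_3 from the other rows.
obj-row update in column x_4: -1 − (-6)·1 = 5.

5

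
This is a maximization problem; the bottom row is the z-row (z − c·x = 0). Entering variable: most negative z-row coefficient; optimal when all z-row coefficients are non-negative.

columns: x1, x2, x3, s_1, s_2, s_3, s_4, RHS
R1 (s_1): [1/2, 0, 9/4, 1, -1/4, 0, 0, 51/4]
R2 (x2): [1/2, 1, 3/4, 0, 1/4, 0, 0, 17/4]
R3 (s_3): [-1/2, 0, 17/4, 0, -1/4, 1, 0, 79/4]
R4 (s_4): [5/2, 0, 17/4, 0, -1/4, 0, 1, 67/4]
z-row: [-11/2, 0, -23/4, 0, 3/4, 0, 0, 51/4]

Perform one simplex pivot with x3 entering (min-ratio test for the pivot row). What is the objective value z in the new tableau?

602/17

Ratio test on column x3 — row 1: (51/4)/(9/4) = 17/3; row 2: (17/4)/(3/4) = 17/3; row 3: (79/4)/(17/4) = 79/17; row 4: (67/4)/(17/4) = 67/17. Minimum is 67/17 at row 4 (s_4 leaves); pivot element 17/4.
Pivot on row 4; the z-row RHS becomes 51/4 − (-23/4)·(67/17) = 602/17.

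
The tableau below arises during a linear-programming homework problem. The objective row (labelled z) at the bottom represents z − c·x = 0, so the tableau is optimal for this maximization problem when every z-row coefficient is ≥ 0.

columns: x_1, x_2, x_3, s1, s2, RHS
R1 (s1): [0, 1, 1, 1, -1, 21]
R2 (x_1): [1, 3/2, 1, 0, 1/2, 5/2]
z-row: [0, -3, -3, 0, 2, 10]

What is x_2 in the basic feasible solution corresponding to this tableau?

x_2 is not in the basis, so in the current basic feasible solution x_2 = 0.

0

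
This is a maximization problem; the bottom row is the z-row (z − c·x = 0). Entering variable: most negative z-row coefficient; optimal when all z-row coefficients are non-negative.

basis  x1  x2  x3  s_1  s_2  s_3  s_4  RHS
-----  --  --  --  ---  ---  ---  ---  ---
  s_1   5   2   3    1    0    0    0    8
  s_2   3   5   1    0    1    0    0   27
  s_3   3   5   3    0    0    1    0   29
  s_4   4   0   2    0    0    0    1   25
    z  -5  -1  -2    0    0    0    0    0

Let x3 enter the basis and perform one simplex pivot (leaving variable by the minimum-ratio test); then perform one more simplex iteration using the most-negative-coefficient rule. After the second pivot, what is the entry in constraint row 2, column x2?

Ratio test on column x3 — row 1: 8/3 = 8/3; row 2: 27/1 = 27; row 3: 29/3 = 29/3; row 4: 25/2 = 25/2. Minimum is 8/3 at row 1 (s_1 leaves); pivot element 3.
Divide row 1 by 3; eliminate column x3 from the other rows.
Second iteration: most negative z-row entry is -5/3 in column x1, so x1 enters.
Ratio test on column x1 — row 1: (8/3)/(5/3) = 8/5; row 2: (73/3)/(4/3) = 73/4; row 3: entry -2 ≤ 0; row 4: (59/3)/(2/3) = 59/2. Minimum is 8/5 at row 1 (x3 leaves); pivot element 5/3.
Divide row 1 by 5/3; eliminate column x1 from the other rows.
After both pivots, the entry at constraint row 2, column x2 is 19/5.

19/5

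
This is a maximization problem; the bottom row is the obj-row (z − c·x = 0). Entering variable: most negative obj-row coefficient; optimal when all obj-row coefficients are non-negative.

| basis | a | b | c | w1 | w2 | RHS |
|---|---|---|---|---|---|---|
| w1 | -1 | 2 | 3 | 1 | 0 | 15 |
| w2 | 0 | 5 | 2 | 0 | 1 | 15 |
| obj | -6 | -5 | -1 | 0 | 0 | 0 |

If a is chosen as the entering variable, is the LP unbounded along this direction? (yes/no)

Every constraint-row entry in column a is ≤ 0, so increasing a is unbounded.

yes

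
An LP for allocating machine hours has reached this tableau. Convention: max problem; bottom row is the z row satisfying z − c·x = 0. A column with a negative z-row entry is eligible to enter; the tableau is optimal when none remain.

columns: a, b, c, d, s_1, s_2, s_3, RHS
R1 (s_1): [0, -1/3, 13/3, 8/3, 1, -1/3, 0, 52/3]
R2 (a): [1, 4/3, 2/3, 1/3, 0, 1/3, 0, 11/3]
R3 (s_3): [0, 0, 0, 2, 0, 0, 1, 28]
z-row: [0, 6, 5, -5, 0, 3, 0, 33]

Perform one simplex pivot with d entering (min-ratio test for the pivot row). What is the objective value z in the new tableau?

131/2

Ratio test on column d — row 1: (52/3)/(8/3) = 13/2; row 2: (11/3)/(1/3) = 11; row 3: 28/2 = 14. Minimum is 13/2 at row 1 (s_1 leaves); pivot element 8/3.
Pivot on row 1; the z-row RHS becomes 33 − (-5)·(13/2) = 131/2.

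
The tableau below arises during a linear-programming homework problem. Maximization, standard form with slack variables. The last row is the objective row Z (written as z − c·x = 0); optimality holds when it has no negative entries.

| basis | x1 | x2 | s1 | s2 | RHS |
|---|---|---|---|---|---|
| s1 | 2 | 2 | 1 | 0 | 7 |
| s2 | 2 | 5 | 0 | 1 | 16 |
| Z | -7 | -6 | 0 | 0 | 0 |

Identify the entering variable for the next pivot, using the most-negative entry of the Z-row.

x1

Negative Z-row entries: x1: -7, x2: -6.
The most negative is -7 in column x1, so x1 enters.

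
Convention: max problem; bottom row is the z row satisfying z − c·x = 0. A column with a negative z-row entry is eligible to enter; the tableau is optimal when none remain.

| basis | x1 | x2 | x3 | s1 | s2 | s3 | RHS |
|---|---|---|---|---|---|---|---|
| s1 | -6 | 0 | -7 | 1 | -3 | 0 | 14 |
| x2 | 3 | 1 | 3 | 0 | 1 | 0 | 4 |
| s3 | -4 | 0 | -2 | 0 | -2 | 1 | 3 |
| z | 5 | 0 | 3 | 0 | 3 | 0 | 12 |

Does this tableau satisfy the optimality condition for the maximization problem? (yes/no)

Every z-row coefficient is ≥ 0, so the tableau is optimal.

yes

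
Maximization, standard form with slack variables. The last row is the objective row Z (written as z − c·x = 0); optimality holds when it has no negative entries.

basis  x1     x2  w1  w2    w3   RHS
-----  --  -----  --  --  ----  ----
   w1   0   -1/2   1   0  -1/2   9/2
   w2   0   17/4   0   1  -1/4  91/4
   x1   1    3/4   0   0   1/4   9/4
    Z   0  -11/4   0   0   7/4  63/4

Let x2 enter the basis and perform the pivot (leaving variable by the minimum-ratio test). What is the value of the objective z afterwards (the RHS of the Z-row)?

24

Ratio test on column x2 — row 1: entry -1/2 ≤ 0; row 2: (91/4)/(17/4) = 91/17; row 3: (9/4)/(3/4) = 3. Minimum is 3 at row 3 (x1 leaves); pivot element 3/4.
Pivot on row 3; the Z-row RHS becomes 63/4 − (-11/4)·3 = 24.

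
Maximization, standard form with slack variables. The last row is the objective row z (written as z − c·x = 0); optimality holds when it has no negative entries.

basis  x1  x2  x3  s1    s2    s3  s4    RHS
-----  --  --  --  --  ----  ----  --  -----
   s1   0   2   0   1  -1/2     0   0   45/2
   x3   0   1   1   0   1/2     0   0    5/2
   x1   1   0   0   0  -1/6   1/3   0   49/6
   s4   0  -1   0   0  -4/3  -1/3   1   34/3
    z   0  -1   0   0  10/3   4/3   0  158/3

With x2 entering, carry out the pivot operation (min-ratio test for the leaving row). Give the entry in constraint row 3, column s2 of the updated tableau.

Ratio test on column x2 — row 1: (45/2)/2 = 45/4; row 2: (5/2)/1 = 5/2; row 3: entry 0 ≤ 0; row 4: entry -1 ≤ 0. Minimum is 5/2 at row 2 (x3 leaves); pivot element 1.
Divide row 2 by 1; eliminate column x2 from the other rows.
Row 3 update in column s2: -1/6 − 0·(1/2) = -1/6.

-1/6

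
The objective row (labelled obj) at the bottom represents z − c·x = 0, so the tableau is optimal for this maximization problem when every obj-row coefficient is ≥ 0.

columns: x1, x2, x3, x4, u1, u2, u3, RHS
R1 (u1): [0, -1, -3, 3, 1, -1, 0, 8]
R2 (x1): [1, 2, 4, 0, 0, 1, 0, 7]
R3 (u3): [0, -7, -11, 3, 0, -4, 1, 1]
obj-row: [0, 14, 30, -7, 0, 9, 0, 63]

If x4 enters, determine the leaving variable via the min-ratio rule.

Column x4 entries and ratios — u1: 8/3 = 8/3; x1: 0 ≤ 0, skip; u3: 1/3 = 1/3.
Smallest ratio is 1/3 in the row of u3, so u3 leaves.

u3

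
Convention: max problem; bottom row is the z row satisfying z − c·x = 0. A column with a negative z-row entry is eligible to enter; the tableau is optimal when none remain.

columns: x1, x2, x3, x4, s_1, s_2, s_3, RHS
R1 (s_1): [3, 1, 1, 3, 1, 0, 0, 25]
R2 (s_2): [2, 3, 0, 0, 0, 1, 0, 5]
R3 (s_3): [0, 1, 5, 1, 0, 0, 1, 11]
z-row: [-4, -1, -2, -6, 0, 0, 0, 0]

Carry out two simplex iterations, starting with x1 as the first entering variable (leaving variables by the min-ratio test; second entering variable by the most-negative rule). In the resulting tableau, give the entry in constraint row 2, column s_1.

0

Ratio test on column x1 — row 1: 25/3 = 25/3; row 2: 5/2 = 5/2; row 3: entry 0 ≤ 0. Minimum is 5/2 at row 2 (s_2 leaves); pivot element 2.
Divide row 2 by 2; eliminate column x1 from the other rows.
Second iteration: most negative z-row entry is -6 in column x4, so x4 enters.
Ratio test on column x4 — row 1: (35/2)/3 = 35/6; row 2: entry 0 ≤ 0; row 3: 11/1 = 11. Minimum is 35/6 at row 1 (s_1 leaves); pivot element 3.
Divide row 1 by 3; eliminate column x4 from the other rows.
After both pivots, the entry at constraint row 2, column s_1 is 0.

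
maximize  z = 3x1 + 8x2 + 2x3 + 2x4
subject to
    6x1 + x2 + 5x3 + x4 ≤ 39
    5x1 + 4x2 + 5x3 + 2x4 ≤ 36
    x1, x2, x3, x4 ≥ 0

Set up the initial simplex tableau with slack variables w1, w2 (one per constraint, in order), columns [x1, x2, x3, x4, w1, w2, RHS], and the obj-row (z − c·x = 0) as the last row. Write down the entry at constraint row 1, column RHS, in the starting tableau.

The RHS of constraint 1 is b_1 = 39.

39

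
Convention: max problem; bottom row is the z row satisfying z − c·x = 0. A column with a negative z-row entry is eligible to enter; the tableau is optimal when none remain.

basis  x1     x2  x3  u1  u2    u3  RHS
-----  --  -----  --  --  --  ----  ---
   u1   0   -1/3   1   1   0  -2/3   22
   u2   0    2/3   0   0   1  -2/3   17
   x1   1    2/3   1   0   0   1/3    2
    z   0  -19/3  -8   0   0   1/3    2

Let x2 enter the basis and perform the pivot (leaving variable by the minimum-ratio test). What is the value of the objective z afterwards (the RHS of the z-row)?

Ratio test on column x2 — row 1: entry -1/3 ≤ 0; row 2: 17/(2/3) = 51/2; row 3: 2/(2/3) = 3. Minimum is 3 at row 3 (x1 leaves); pivot element 2/3.
Pivot on row 3; the z-row RHS becomes 2 − (-19/3)·3 = 21.

21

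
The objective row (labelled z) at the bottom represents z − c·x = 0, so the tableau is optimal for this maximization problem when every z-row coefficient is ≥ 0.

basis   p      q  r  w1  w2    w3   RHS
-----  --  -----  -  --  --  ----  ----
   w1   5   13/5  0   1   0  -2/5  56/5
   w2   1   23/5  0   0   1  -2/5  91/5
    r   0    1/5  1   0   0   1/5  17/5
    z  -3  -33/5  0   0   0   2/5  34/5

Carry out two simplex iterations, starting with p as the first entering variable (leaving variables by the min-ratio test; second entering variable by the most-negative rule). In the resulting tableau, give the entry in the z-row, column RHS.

Ratio test on column p — row 1: (56/5)/5 = 56/25; row 2: (91/5)/1 = 91/5; row 3: entry 0 ≤ 0. Minimum is 56/25 at row 1 (w1 leaves); pivot element 5.
Divide row 1 by 5; eliminate column p from the other rows.
Second iteration: most negative z-row entry is -126/25 in column q, so q enters.
Ratio test on column q — row 1: (56/25)/(13/25) = 56/13; row 2: (399/25)/(102/25) = 133/34; row 3: (17/5)/(1/5) = 17. Minimum is 133/34 at row 2 (w2 leaves); pivot element 102/25.
Divide row 2 by 102/25; eliminate column q from the other rows.
After both pivots, the entry at the z-row, column RHS is 565/17.

565/17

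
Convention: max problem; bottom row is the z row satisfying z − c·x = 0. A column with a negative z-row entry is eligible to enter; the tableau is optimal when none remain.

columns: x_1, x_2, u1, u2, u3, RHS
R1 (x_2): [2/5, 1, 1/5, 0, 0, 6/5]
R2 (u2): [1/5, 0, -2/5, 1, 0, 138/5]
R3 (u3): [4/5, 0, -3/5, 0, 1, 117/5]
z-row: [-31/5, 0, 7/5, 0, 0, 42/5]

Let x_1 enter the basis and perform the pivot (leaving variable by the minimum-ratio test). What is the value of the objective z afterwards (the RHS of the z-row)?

Ratio test on column x_1 — row 1: (6/5)/(2/5) = 3; row 2: (138/5)/(1/5) = 138; row 3: (117/5)/(4/5) = 117/4. Minimum is 3 at row 1 (x_2 leaves); pivot element 2/5.
Pivot on row 1; the z-row RHS becomes 42/5 − (-31/5)·3 = 27.

27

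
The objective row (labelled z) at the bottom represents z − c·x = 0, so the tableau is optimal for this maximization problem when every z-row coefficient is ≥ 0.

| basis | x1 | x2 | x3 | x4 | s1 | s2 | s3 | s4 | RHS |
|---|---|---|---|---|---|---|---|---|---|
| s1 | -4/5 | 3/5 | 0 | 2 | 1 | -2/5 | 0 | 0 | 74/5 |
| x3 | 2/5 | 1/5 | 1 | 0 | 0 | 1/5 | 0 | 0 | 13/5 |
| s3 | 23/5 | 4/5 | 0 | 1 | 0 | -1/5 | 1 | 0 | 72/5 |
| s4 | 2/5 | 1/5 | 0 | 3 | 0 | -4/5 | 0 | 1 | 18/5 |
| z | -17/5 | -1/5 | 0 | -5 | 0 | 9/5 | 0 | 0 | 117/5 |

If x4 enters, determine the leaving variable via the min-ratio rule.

Column x4 entries and ratios — s1: (74/5)/2 = 37/5; x3: 0 ≤ 0, skip; s3: (72/5)/1 = 72/5; s4: (18/5)/3 = 6/5.
Smallest ratio is 6/5 in the row of s4, so s4 leaves.

s4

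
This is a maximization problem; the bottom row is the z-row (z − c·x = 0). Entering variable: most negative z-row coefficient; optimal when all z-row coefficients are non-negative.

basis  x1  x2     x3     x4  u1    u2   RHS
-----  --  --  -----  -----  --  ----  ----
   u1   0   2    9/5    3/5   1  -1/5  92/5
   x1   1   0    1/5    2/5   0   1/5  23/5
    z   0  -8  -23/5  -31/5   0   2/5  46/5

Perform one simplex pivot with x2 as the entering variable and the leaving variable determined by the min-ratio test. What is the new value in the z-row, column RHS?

Ratio test on column x2 — row 1: (92/5)/2 = 46/5; row 2: entry 0 ≤ 0. Minimum is 46/5 at row 1 (u1 leaves); pivot element 2.
Divide row 1 by 2; eliminate column x2 from the other rows.
z-row update in column RHS: 46/5 − (-8)·(46/5) = 414/5.

414/5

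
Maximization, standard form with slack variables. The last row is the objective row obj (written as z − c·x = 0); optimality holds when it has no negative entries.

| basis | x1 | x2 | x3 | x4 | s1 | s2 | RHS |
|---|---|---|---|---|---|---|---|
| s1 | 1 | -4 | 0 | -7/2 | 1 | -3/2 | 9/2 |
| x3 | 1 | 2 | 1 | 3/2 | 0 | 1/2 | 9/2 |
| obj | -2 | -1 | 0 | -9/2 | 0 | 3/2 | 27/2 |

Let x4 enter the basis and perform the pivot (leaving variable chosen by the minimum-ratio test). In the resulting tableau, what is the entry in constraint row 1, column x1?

10/3

Ratio test on column x4 — row 1: entry -7/2 ≤ 0; row 2: (9/2)/(3/2) = 3. Minimum is 3 at row 2 (x3 leaves); pivot element 3/2.
Divide row 2 by 3/2; eliminate column x4 from the other rows.
Row 1 update in column x1: 1 − (-7/2)·(2/3) = 10/3.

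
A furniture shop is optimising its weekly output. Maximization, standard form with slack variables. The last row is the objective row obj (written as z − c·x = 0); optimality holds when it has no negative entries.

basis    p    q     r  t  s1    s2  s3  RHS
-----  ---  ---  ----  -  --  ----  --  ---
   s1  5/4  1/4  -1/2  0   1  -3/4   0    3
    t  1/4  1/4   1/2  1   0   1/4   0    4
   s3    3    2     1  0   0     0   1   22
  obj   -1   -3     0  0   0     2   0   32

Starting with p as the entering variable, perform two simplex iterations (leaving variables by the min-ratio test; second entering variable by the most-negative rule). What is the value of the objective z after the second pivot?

Ratio test on column p — row 1: 3/(5/4) = 12/5; row 2: 4/(1/4) = 16; row 3: 22/3 = 22/3. Minimum is 12/5 at row 1 (s1 leaves); pivot element 5/4.
Pivot on row 1; the obj-row RHS becomes 32 − (-1)·(12/5) = 172/5.
Next entering variable (most negative obj-row entry -14/5): q.
Ratio test on column q — row 1: (12/5)/(1/5) = 12; row 2: (17/5)/(1/5) = 17; row 3: (74/5)/(7/5) = 74/7. Minimum is 74/7 at row 3 (s3 leaves); pivot element 7/5.
After the second pivot the obj-row RHS is 172/5 − (-14/5)·(74/7) = 64.

64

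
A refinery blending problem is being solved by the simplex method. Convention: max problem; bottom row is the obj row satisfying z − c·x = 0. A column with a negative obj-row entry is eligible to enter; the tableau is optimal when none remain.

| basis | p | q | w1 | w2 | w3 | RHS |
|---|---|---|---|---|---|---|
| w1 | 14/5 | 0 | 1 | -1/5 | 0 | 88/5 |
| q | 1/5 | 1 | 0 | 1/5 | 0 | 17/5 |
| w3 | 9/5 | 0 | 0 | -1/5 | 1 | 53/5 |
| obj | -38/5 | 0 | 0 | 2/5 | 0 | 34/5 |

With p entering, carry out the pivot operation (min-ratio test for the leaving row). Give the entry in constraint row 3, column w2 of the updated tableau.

Ratio test on column p — row 1: (88/5)/(14/5) = 44/7; row 2: (17/5)/(1/5) = 17; row 3: (53/5)/(9/5) = 53/9. Minimum is 53/9 at row 3 (w3 leaves); pivot element 9/5.
Divide row 3 by 9/5; eliminate column p from the other rows.
In the new row 3, the w2 entry is the old entry divided by the pivot: (-1/5)/(9/5) = -1/9.

-1/9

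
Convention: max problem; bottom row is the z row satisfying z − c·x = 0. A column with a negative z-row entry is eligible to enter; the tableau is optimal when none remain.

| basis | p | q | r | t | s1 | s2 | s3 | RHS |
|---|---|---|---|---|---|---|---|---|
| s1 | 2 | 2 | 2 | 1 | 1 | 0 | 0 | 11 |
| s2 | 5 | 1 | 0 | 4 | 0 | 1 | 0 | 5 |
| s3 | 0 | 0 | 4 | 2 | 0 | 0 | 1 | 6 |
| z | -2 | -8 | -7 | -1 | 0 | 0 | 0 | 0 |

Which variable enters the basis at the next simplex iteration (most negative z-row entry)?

q

Negative z-row entries: p: -2, q: -8, r: -7, t: -1.
The most negative is -8 in column q, so q enters.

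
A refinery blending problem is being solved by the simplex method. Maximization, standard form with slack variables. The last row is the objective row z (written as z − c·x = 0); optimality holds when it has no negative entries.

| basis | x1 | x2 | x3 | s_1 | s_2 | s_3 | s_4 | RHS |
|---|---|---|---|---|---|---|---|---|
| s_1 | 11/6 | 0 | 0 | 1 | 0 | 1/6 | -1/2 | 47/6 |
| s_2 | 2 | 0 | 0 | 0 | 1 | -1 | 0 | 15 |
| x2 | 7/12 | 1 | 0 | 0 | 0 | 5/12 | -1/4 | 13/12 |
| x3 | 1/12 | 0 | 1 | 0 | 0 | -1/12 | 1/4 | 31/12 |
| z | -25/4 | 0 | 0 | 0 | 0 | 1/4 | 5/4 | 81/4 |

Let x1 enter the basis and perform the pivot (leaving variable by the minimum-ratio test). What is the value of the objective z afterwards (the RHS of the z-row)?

Ratio test on column x1 — row 1: (47/6)/(11/6) = 47/11; row 2: 15/2 = 15/2; row 3: (13/12)/(7/12) = 13/7; row 4: (31/12)/(1/12) = 31. Minimum is 13/7 at row 3 (x2 leaves); pivot element 7/12.
Pivot on row 3; the z-row RHS becomes 81/4 − (-25/4)·(13/7) = 223/7.

223/7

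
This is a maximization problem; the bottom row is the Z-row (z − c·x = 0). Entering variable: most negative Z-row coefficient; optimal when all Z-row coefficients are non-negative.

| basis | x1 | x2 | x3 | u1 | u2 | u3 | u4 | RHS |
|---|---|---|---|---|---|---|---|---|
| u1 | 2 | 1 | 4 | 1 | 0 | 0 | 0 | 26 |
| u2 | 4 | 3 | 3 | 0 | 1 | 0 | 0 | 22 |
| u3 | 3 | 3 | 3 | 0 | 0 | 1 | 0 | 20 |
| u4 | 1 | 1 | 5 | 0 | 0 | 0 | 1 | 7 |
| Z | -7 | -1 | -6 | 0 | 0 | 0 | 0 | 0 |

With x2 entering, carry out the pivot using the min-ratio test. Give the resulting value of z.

Ratio test on column x2 — row 1: 26/1 = 26; row 2: 22/3 = 22/3; row 3: 20/3 = 20/3; row 4: 7/1 = 7. Minimum is 20/3 at row 3 (u3 leaves); pivot element 3.
Pivot on row 3; the Z-row RHS becomes 0 − (-1)·(20/3) = 20/3.

20/3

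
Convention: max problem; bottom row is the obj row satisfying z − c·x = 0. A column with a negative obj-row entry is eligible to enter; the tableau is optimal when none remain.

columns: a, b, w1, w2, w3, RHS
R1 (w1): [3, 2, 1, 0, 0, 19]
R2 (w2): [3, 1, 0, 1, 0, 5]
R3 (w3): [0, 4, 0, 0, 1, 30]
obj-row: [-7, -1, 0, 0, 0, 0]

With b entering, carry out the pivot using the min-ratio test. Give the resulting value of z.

Ratio test on column b — row 1: 19/2 = 19/2; row 2: 5/1 = 5; row 3: 30/4 = 15/2. Minimum is 5 at row 2 (w2 leaves); pivot element 1.
Pivot on row 2; the obj-row RHS becomes 0 − (-1)·5 = 5.

5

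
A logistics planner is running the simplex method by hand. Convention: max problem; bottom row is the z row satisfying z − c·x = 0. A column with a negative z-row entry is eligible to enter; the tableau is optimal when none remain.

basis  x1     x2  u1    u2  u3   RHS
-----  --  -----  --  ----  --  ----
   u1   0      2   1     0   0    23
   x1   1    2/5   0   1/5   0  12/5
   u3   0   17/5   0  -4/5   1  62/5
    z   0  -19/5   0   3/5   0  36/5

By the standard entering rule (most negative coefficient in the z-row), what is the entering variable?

x2

Negative z-row entries: x2: -19/5.
The most negative is -19/5 in column x2, so x2 enters.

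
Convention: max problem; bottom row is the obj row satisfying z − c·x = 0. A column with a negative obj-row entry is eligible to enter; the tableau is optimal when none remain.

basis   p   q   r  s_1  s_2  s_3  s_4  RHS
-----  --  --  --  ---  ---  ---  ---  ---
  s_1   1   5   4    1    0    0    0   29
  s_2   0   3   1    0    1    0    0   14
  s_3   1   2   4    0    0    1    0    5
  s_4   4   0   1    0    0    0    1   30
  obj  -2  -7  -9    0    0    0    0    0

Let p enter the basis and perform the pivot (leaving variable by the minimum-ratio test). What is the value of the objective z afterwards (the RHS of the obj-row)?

Ratio test on column p — row 1: 29/1 = 29; row 2: entry 0 ≤ 0; row 3: 5/1 = 5; row 4: 30/4 = 15/2. Minimum is 5 at row 3 (s_3 leaves); pivot element 1.
Pivot on row 3; the obj-row RHS becomes 0 − (-2)·5 = 10.

10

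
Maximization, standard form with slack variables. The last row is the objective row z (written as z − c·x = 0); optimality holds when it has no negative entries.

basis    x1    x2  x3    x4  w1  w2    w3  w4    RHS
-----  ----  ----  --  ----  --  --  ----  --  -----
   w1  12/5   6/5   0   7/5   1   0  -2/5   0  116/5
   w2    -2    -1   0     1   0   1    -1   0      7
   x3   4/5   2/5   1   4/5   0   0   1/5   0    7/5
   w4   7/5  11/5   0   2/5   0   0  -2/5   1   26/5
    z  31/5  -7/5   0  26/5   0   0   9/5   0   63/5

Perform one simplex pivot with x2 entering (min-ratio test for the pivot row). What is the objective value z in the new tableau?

175/11

Ratio test on column x2 — row 1: (116/5)/(6/5) = 58/3; row 2: entry -1 ≤ 0; row 3: (7/5)/(2/5) = 7/2; row 4: (26/5)/(11/5) = 26/11. Minimum is 26/11 at row 4 (w4 leaves); pivot element 11/5.
Pivot on row 4; the z-row RHS becomes 63/5 − (-7/5)·(26/11) = 175/11.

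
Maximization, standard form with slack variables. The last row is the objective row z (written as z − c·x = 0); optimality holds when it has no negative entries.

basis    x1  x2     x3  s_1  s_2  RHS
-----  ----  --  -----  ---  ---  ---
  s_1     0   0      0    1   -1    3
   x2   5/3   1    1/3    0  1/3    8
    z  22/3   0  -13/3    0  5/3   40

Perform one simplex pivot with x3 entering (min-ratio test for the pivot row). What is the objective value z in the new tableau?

144

Ratio test on column x3 — row 1: entry 0 ≤ 0; row 2: 8/(1/3) = 24. Minimum is 24 at row 2 (x2 leaves); pivot element 1/3.
Pivot on row 2; the z-row RHS becomes 40 − (-13/3)·24 = 144.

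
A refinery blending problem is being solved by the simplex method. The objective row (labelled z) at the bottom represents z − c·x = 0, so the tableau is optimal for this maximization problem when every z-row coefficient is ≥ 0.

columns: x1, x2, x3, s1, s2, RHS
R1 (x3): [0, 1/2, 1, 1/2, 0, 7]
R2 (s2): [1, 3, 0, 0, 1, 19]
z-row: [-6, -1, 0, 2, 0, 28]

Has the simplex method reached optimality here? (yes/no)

no

The z-row has a negative entry -6 in column x1, so it is not optimal.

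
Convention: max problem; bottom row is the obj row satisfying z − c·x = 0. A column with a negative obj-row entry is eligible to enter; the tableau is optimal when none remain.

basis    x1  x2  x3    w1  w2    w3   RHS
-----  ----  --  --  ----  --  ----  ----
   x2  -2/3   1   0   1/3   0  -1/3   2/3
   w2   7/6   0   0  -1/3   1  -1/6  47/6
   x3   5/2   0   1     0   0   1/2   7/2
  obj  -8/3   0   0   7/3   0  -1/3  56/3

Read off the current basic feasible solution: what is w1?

w1 is not in the basis, so in the current basic feasible solution w1 = 0.

0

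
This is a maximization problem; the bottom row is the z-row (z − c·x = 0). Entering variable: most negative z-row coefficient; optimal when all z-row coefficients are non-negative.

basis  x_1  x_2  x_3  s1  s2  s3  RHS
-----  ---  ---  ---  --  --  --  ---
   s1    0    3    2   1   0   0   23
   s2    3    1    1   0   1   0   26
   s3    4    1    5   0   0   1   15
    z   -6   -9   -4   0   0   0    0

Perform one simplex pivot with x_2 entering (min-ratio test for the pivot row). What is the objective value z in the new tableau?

Ratio test on column x_2 — row 1: 23/3 = 23/3; row 2: 26/1 = 26; row 3: 15/1 = 15. Minimum is 23/3 at row 1 (s1 leaves); pivot element 3.
Pivot on row 1; the z-row RHS becomes 0 − (-9)·(23/3) = 69.

69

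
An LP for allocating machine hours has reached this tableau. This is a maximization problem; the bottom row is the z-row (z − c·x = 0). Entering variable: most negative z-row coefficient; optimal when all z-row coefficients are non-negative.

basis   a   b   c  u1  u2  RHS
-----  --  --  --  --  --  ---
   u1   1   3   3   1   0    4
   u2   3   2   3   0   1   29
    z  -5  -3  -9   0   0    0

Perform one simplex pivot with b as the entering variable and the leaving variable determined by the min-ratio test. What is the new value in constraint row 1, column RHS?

Ratio test on column b — row 1: 4/3 = 4/3; row 2: 29/2 = 29/2. Minimum is 4/3 at row 1 (u1 leaves); pivot element 3.
Divide row 1 by 3; eliminate column b from the other rows.
In the new row 1, the RHS entry is the old entry divided by the pivot: 4/3 = 4/3.

4/3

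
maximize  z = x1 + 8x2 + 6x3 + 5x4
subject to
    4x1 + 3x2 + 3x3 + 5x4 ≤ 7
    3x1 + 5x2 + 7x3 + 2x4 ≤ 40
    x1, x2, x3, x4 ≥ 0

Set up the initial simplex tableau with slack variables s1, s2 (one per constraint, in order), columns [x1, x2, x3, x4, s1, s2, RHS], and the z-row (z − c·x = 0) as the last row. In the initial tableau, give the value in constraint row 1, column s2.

Slack s2 belongs to constraint 2; its column is the unit vector e_2, so the entry in row 1 is 0.

0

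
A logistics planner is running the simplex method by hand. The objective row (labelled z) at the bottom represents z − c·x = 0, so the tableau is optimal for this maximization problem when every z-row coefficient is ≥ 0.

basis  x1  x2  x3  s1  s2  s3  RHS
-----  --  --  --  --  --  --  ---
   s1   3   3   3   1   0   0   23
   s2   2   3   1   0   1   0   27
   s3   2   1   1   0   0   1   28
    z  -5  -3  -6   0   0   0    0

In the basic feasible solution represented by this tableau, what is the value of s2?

s2 is basic (row 2); its value is the RHS of that row, 27.

27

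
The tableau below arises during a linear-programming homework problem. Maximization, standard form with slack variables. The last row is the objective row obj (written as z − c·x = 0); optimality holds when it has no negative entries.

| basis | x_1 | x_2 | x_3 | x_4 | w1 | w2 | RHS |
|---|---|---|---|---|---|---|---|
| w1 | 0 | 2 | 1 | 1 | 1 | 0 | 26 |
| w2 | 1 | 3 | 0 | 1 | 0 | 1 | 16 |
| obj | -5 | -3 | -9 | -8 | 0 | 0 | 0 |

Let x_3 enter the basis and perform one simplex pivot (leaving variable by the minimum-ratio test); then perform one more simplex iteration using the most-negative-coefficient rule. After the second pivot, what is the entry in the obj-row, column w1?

9

Ratio test on column x_3 — row 1: 26/1 = 26; row 2: entry 0 ≤ 0. Minimum is 26 at row 1 (w1 leaves); pivot element 1.
Divide row 1 by 1; eliminate column x_3 from the other rows.
Second iteration: most negative obj-row entry is -5 in column x_1, so x_1 enters.
Ratio test on column x_1 — row 1: entry 0 ≤ 0; row 2: 16/1 = 16. Minimum is 16 at row 2 (w2 leaves); pivot element 1.
Divide row 2 by 1; eliminate column x_1 from the other rows.
After both pivots, the entry at the obj-row, column w1 is 9.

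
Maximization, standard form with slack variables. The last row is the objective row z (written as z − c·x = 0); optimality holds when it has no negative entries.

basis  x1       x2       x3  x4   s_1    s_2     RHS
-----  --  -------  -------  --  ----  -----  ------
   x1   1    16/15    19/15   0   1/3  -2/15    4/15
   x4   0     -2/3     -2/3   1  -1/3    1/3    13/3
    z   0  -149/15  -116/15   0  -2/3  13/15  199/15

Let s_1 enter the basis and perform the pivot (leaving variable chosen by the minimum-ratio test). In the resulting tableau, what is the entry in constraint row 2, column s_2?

Ratio test on column s_1 — row 1: (4/15)/(1/3) = 4/5; row 2: entry -1/3 ≤ 0. Minimum is 4/5 at row 1 (x1 leaves); pivot element 1/3.
Divide row 1 by 1/3; eliminate column s_1 from the other rows.
Row 2 update in column s_2: 1/3 − (-1/3)·(-2/5) = 1/5.

1/5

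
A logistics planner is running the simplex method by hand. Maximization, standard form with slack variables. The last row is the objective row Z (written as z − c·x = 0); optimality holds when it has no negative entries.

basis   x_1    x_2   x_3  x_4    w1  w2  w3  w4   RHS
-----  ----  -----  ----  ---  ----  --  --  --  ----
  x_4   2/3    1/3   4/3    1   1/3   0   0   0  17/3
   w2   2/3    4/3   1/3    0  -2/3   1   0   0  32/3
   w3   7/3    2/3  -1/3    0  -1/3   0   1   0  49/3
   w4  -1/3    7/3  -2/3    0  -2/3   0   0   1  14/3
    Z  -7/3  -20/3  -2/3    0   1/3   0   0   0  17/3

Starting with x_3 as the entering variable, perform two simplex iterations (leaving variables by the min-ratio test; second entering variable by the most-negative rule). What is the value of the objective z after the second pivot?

Ratio test on column x_3 — row 1: (17/3)/(4/3) = 17/4; row 2: (32/3)/(1/3) = 32; row 3: entry -1/3 ≤ 0; row 4: entry -2/3 ≤ 0. Minimum is 17/4 at row 1 (x_4 leaves); pivot element 4/3.
Pivot on row 1; the Z-row RHS becomes 17/3 − (-2/3)·(17/4) = 17/2.
Next entering variable (most negative Z-row entry -13/2): x_2.
Ratio test on column x_2 — row 1: (17/4)/(1/4) = 17; row 2: (37/4)/(5/4) = 37/5; row 3: (71/4)/(3/4) = 71/3; row 4: (15/2)/(5/2) = 3. Minimum is 3 at row 4 (w4 leaves); pivot element 5/2.
After the second pivot the Z-row RHS is 17/2 − (-13/2)·3 = 28.

28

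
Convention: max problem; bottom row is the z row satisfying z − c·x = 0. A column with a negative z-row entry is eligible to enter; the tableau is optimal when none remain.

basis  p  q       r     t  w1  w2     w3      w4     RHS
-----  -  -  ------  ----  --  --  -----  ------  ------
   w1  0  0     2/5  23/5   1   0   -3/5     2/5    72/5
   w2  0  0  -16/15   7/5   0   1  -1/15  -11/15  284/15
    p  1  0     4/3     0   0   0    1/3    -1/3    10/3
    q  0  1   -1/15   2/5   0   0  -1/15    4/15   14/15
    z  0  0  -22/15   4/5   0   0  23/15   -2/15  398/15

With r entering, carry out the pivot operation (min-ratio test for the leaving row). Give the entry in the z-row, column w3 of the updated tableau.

Ratio test on column r — row 1: (72/5)/(2/5) = 36; row 2: entry -16/15 ≤ 0; row 3: (10/3)/(4/3) = 5/2; row 4: entry -1/15 ≤ 0. Minimum is 5/2 at row 3 (p leaves); pivot element 4/3.
Divide row 3 by 4/3; eliminate column r from the other rows.
z-row update in column w3: 23/15 − (-22/15)·(1/4) = 19/10.

19/10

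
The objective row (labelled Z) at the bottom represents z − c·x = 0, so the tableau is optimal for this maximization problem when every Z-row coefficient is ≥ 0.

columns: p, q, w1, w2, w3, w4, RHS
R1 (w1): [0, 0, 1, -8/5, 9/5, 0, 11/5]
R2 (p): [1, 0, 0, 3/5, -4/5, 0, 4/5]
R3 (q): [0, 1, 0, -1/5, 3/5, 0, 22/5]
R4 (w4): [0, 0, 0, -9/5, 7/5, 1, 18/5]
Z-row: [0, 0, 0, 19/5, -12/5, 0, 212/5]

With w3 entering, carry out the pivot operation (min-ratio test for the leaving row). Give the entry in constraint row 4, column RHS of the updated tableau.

Ratio test on column w3 — row 1: (11/5)/(9/5) = 11/9; row 2: entry -4/5 ≤ 0; row 3: (22/5)/(3/5) = 22/3; row 4: (18/5)/(7/5) = 18/7. Minimum is 11/9 at row 1 (w1 leaves); pivot element 9/5.
Divide row 1 by 9/5; eliminate column w3 from the other rows.
Row 4 update in column RHS: 18/5 − (7/5)·(11/9) = 17/9.

17/9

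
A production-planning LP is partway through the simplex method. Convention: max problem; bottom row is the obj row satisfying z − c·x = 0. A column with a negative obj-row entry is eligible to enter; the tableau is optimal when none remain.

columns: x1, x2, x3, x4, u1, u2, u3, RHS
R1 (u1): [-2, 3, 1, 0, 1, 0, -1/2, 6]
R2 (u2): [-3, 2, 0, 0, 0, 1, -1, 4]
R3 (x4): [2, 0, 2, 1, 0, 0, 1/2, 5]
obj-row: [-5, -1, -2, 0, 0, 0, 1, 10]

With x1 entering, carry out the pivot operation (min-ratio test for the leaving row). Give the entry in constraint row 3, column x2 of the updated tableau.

0

Ratio test on column x1 — row 1: entry -2 ≤ 0; row 2: entry -3 ≤ 0; row 3: 5/2 = 5/2. Minimum is 5/2 at row 3 (x4 leaves); pivot element 2.
Divide row 3 by 2; eliminate column x1 from the other rows.
In the new row 3, the x2 entry is the old entry divided by the pivot: 0/2 = 0.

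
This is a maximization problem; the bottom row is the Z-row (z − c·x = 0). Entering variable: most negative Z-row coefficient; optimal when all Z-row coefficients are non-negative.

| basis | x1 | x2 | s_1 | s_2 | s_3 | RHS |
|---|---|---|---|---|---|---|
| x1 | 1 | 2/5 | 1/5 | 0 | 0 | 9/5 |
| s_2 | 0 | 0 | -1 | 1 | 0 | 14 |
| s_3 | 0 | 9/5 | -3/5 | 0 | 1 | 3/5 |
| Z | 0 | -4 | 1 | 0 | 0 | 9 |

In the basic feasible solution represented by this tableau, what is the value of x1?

x1 is basic (row 1); its value is the RHS of that row, 9/5.

9/5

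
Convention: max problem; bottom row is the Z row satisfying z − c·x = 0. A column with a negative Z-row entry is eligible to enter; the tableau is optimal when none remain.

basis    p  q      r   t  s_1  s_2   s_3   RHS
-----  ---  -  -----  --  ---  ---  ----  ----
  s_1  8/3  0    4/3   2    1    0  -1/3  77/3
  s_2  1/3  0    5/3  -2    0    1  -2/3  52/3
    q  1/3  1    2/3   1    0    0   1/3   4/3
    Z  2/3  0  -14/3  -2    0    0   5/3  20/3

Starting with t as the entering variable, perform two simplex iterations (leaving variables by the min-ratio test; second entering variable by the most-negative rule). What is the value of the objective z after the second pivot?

16

Ratio test on column t — row 1: (77/3)/2 = 77/6; row 2: entry -2 ≤ 0; row 3: (4/3)/1 = 4/3. Minimum is 4/3 at row 3 (q leaves); pivot element 1.
Pivot on row 3; the Z-row RHS becomes 20/3 − (-2)·(4/3) = 28/3.
Next entering variable (most negative Z-row entry -10/3): r.
Ratio test on column r — row 1: entry 0 ≤ 0; row 2: 20/3 = 20/3; row 3: (4/3)/(2/3) = 2. Minimum is 2 at row 3 (t leaves); pivot element 2/3.
After the second pivot the Z-row RHS is 28/3 − (-10/3)·2 = 16.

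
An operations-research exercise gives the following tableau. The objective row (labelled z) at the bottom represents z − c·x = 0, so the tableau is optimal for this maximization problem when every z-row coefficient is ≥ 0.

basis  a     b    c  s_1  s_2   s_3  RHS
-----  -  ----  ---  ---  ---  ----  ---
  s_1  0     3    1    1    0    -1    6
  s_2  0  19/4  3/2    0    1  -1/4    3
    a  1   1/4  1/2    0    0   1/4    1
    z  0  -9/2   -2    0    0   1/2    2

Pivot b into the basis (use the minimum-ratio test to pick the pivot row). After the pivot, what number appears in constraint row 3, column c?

8/19

Ratio test on column b — row 1: 6/3 = 2; row 2: 3/(19/4) = 12/19; row 3: 1/(1/4) = 4. Minimum is 12/19 at row 2 (s_2 leaves); pivot element 19/4.
Divide row 2 by 19/4; eliminate column b from the other rows.
Row 3 update in column c: 1/2 − (1/4)·(6/19) = 8/19.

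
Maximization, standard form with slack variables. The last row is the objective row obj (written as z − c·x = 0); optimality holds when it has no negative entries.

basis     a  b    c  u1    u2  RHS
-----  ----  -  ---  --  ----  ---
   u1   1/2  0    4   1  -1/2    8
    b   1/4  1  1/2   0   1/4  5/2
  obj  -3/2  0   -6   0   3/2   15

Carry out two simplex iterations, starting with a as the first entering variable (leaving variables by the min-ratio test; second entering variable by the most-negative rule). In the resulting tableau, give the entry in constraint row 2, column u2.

5/3

Ratio test on column a — row 1: 8/(1/2) = 16; row 2: (5/2)/(1/4) = 10. Minimum is 10 at row 2 (b leaves); pivot element 1/4.
Divide row 2 by 1/4; eliminate column a from the other rows.
Second iteration: most negative obj-row entry is -3 in column c, so c enters.
Ratio test on column c — row 1: 3/3 = 1; row 2: 10/2 = 5. Minimum is 1 at row 1 (u1 leaves); pivot element 3.
Divide row 1 by 3; eliminate column c from the other rows.
After both pivots, the entry at constraint row 2, column u2 is 5/3.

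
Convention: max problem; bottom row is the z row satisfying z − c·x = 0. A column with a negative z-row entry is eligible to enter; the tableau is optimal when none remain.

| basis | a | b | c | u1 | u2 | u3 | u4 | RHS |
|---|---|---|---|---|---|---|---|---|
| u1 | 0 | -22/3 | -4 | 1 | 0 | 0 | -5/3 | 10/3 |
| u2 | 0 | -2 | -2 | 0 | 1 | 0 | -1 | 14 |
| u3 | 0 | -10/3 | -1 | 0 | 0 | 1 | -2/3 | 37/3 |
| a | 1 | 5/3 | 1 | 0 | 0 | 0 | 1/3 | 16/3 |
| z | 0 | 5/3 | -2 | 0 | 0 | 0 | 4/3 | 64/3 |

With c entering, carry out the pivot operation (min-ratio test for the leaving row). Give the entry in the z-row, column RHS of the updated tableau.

Ratio test on column c — row 1: entry -4 ≤ 0; row 2: entry -2 ≤ 0; row 3: entry -1 ≤ 0; row 4: (16/3)/1 = 16/3. Minimum is 16/3 at row 4 (a leaves); pivot element 1.
Divide row 4 by 1; eliminate column c from the other rows.
z-row update in column RHS: 64/3 − (-2)·(16/3) = 32.

32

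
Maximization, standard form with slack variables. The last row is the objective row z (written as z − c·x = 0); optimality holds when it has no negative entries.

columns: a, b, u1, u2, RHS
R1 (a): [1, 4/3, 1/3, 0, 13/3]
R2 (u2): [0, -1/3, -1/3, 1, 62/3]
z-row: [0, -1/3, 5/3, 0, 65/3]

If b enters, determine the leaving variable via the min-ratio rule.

Column b entries and ratios — a: (13/3)/(4/3) = 13/4; u2: -1/3 ≤ 0, skip.
Smallest ratio is 13/4 in the row of a, so a leaves.

a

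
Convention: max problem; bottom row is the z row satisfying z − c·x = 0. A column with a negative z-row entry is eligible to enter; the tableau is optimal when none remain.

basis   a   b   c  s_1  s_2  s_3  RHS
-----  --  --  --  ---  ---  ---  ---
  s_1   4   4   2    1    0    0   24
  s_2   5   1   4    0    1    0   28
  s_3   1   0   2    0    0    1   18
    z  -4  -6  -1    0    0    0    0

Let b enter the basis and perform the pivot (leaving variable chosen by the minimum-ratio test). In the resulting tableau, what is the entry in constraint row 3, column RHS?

18

Ratio test on column b — row 1: 24/4 = 6; row 2: 28/1 = 28; row 3: entry 0 ≤ 0. Minimum is 6 at row 1 (s_1 leaves); pivot element 4.
Divide row 1 by 4; eliminate column b from the other rows.
Row 3 update in column RHS: 18 − 0·6 = 18.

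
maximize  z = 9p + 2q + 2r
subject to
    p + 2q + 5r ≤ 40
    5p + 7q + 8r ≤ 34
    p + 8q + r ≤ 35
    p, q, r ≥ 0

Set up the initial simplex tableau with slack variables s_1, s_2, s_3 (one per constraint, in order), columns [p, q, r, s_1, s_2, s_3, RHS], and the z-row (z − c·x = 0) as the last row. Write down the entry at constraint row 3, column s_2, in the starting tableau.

Slack s_2 belongs to constraint 2; its column is the unit vector e_2, so the entry in row 3 is 0.

0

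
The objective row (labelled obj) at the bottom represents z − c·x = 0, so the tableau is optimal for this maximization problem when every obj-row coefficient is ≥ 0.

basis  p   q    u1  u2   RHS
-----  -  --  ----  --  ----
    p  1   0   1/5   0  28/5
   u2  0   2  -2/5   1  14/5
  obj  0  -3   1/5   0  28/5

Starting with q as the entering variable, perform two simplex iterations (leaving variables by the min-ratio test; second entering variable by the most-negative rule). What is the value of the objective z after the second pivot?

21

Ratio test on column q — row 1: entry 0 ≤ 0; row 2: (14/5)/2 = 7/5. Minimum is 7/5 at row 2 (u2 leaves); pivot element 2.
Pivot on row 2; the obj-row RHS becomes 28/5 − (-3)·(7/5) = 49/5.
Next entering variable (most negative obj-row entry -2/5): u1.
Ratio test on column u1 — row 1: (28/5)/(1/5) = 28; row 2: entry -1/5 ≤ 0. Minimum is 28 at row 1 (p leaves); pivot element 1/5.
After the second pivot the obj-row RHS is 49/5 − (-2/5)·28 = 21.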